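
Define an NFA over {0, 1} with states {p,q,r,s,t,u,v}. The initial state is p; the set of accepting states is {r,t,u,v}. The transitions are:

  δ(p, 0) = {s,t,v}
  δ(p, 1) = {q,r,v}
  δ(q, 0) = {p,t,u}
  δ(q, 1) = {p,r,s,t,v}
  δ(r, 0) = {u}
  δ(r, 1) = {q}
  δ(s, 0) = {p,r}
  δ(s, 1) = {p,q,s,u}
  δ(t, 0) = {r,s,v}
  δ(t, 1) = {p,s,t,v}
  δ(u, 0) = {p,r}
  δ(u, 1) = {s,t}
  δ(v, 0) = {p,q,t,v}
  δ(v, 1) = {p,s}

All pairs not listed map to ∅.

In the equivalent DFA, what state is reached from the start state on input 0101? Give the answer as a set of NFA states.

{p,q,r,s,t,u,v}

Start: {p}.
δ(p,0) = {s,t,v}.
Union: {s,t,v}.
After 0: {s,t,v}.
δ(s,1) = {p,q,s,u}; δ(t,1) = {p,s,t,v}; δ(v,1) = {p,s}.
Union: {p,q,s,t,u,v}.
After 1: {p,q,s,t,u,v}.
δ(p,0) = {s,t,v}; δ(q,0) = {p,t,u}; δ(s,0) = {p,r}; δ(t,0) = {r,s,v}; δ(u,0) = {p,r}; δ(v,0) = {p,q,t,v}.
Union: {p,q,r,s,t,u,v}.
After 0: {p,q,r,s,t,u,v}.
δ(p,1) = {q,r,v}; δ(q,1) = {p,r,s,t,v}; δ(r,1) = {q}; δ(s,1) = {p,q,s,u}; δ(t,1) = {p,s,t,v}; δ(u,1) = {s,t}; δ(v,1) = {p,s}.
Union: {p,q,r,s,t,u,v}.
After 1: {p,q,r,s,t,u,v}.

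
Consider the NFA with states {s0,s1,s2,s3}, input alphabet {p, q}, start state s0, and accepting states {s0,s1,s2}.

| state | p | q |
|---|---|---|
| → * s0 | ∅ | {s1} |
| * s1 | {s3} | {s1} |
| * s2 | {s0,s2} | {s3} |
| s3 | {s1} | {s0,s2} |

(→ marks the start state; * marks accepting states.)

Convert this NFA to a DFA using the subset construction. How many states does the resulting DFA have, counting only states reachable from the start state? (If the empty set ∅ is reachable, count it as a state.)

Start state of the DFA: {s0}.
{s0} --p--> ∅  [new]
{s0} --q--> {s1}  [new]
∅ --p--> ∅  [seen]
∅ --q--> ∅  [seen]
{s1} --p--> {s3}  [new]
{s1} --q--> {s1}  [seen]
{s3} --p--> {s1}  [seen]
{s3} --q--> {s0,s2}  [new]
{s0,s2} --p--> {s0,s2}  [seen]
{s0,s2} --q--> {s1,s3}  [new]
{s1,s3} --p--> {s1,s3}  [seen]
{s1,s3} --q--> {s0,s1,s2}  [new]
{s0,s1,s2} --p--> {s0,s2,s3}  [new]
{s0,s1,s2} --q--> {s1,s3}  [seen]
{s0,s2,s3} --p--> {s0,s1,s2}  [seen]
{s0,s2,s3} --q--> {s0,s1,s2,s3}  [new]
{s0,s1,s2,s3} --p--> {s0,s1,s2,s3}  [seen]
{s0,s1,s2,s3} --q--> {s0,s1,s2,s3}  [seen]
Reachable DFA states: {s0}, ∅, {s1}, {s3}, {s0,s2}, {s1,s3}, {s0,s1,s2}, {s0,s2,s3}, {s0,s1,s2,s3}.

9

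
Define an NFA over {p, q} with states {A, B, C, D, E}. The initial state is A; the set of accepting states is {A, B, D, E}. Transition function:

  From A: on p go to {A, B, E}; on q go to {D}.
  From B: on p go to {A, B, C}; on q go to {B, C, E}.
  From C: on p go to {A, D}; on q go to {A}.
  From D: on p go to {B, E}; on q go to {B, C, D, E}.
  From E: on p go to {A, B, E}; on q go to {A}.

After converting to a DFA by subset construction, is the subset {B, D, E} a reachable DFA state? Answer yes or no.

Start state of the DFA: {A}.
{A} --p--> {A, B, E}  [new]
{A} --q--> {D}  [new]
{A, B, E} --p--> {A, B, C, E}  [new]
{A, B, E} --q--> {A, B, C, D, E}  [new]
{D} --p--> {B, E}  [new]
{D} --q--> {B, C, D, E}  [new]
{A, B, C, E} --p--> {A, B, C, D, E}  [seen]
{A, B, C, E} --q--> {A, B, C, D, E}  [seen]
{A, B, C, D, E} --p--> {A, B, C, D, E}  [seen]
{A, B, C, D, E} --q--> {A, B, C, D, E}  [seen]
{B, E} --p--> {A, B, C, E}  [seen]
{B, E} --q--> {A, B, C, E}  [seen]
{B, C, D, E} --p--> {A, B, C, D, E}  [seen]
{B, C, D, E} --q--> {A, B, C, D, E}  [seen]
Reachable DFA states: {A}, {A, B, E}, {D}, {A, B, C, E}, {A, B, C, D, E}, {B, E}, {B, C, D, E}.
{B, D, E} is not among them.

no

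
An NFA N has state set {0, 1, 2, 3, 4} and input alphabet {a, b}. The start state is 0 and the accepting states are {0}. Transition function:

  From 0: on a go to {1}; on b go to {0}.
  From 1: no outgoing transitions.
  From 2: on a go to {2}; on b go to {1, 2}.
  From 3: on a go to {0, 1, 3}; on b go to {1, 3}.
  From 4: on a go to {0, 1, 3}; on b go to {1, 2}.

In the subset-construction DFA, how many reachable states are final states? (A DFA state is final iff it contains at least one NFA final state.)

Start state of the DFA: {0}.
{0} --a--> {1}  [new]
{0} --b--> {0}  [seen]
{1} --a--> ∅  [new]
{1} --b--> ∅  [seen]
∅ --a--> ∅  [seen]
∅ --b--> ∅  [seen]
Reachable DFA states: {0}, {1}, ∅.
Accepting DFA states (contain an NFA accepting state): {0}.

1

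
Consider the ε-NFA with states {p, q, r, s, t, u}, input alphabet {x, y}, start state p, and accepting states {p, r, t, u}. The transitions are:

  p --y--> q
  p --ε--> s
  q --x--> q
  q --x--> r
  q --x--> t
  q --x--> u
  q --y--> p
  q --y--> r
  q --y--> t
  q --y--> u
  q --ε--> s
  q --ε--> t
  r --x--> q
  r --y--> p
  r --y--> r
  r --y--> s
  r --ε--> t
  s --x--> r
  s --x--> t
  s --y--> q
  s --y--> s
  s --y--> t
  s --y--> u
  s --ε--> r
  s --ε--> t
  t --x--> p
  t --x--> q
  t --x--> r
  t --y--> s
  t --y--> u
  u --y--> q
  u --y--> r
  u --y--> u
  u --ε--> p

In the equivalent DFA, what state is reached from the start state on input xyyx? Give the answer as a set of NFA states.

Start: {p, r, s, t}.
δ(p,x) = ∅; δ(r,x) = {q}; δ(s,x) = {r, t}; δ(t,x) = {p, q, r}.
Union: {p, q, r, t}.
ε-closure gives {p, q, r, s, t}.
After x: {p, q, r, s, t}.
δ(p,y) = {q}; δ(q,y) = {p, r, t, u}; δ(r,y) = {p, r, s}; δ(s,y) = {q, s, t, u}; δ(t,y) = {s, u}.
Union: {p, q, r, s, t, u}.
After y: {p, q, r, s, t, u}.
δ(p,y) = {q}; δ(q,y) = {p, r, t, u}; δ(r,y) = {p, r, s}; δ(s,y) = {q, s, t, u}; δ(t,y) = {s, u}; δ(u,y) = {q, r, u}.
Union: {p, q, r, s, t, u}.
After y: {p, q, r, s, t, u}.
δ(p,x) = ∅; δ(q,x) = {q, r, t, u}; δ(r,x) = {q}; δ(s,x) = {r, t}; δ(t,x) = {p, q, r}; δ(u,x) = ∅.
Union: {p, q, r, t, u}.
ε-closure gives {p, q, r, s, t, u}.
After x: {p, q, r, s, t, u}.

{p, q, r, s, t, u}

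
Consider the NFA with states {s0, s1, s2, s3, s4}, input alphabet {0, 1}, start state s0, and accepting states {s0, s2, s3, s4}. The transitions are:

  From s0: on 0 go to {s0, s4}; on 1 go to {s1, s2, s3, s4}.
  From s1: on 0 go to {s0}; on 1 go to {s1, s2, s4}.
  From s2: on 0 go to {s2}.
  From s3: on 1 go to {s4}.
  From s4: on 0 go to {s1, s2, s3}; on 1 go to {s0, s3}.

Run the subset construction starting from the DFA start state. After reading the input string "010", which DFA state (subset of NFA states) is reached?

{s0, s1, s2, s3, s4}

Start: {s0}.
δ(s0,0) = {s0, s4}.
Union: {s0, s4}.
After 0: {s0, s4}.
δ(s0,1) = {s1, s2, s3, s4}; δ(s4,1) = {s0, s3}.
Union: {s0, s1, s2, s3, s4}.
After 1: {s0, s1, s2, s3, s4}.
δ(s0,0) = {s0, s4}; δ(s1,0) = {s0}; δ(s2,0) = {s2}; δ(s3,0) = ∅; δ(s4,0) = {s1, s2, s3}.
Union: {s0, s1, s2, s3, s4}.
After 0: {s0, s1, s2, s3, s4}.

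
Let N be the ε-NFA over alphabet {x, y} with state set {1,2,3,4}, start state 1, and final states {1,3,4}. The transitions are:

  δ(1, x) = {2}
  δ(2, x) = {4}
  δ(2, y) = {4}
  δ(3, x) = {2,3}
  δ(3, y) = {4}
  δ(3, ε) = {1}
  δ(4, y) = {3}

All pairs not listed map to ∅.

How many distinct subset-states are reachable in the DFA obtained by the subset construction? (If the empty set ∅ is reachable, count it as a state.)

Start state of the DFA: {1} (ε-closure of the NFA start).
{1} --x--> {2}  [new]
{1} --y--> ∅  [new]
{2} --x--> {4}  [new]
{2} --y--> {4}  [seen]
∅ --x--> ∅  [seen]
∅ --y--> ∅  [seen]
{4} --x--> ∅  [seen]
{4} --y--> {1,3}  [new]
{1,3} --x--> {1,2,3}  [new]
{1,3} --y--> {4}  [seen]
{1,2,3} --x--> {1,2,3,4}  [new]
{1,2,3} --y--> {4}  [seen]
{1,2,3,4} --x--> {1,2,3,4}  [seen]
{1,2,3,4} --y--> {1,3,4}  [new]
{1,3,4} --x--> {1,2,3}  [seen]
{1,3,4} --y--> {1,3,4}  [seen]
Reachable DFA states: {1}, {2}, ∅, {4}, {1,3}, {1,2,3}, {1,2,3,4}, {1,3,4}.

8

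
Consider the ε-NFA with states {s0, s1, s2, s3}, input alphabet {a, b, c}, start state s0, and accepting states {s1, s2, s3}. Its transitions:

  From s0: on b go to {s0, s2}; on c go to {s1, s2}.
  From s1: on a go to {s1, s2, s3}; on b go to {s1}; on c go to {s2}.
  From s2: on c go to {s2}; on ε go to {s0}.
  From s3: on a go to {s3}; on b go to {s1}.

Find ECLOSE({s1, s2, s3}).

{s0, s1, s2, s3}

Begin with {s1, s2, s3}.
s2 →ε {s0}; add s0.
ε-closure = {s0, s1, s2, s3}.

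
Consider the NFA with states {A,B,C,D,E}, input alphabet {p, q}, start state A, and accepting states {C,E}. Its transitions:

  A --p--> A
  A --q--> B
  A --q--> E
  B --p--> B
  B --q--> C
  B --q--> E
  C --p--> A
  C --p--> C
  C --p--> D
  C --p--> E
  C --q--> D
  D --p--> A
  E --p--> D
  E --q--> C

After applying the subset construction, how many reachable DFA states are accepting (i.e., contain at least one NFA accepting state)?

8

Start state of the DFA: {A}.
{A} --p--> {A}  [seen]
{A} --q--> {B,E}  [new]
{B,E} --p--> {B,D}  [new]
{B,E} --q--> {C,E}  [new]
{B,D} --p--> {A,B}  [new]
{B,D} --q--> {C,E}  [seen]
{C,E} --p--> {A,C,D,E}  [new]
{C,E} --q--> {C,D}  [new]
{A,B} --p--> {A,B}  [seen]
{A,B} --q--> {B,C,E}  [new]
{A,C,D,E} --p--> {A,C,D,E}  [seen]
{A,C,D,E} --q--> {B,C,D,E}  [new]
{C,D} --p--> {A,C,D,E}  [seen]
{C,D} --q--> {D}  [new]
{B,C,E} --p--> {A,B,C,D,E}  [new]
{B,C,E} --q--> {C,D,E}  [new]
{B,C,D,E} --p--> {A,B,C,D,E}  [seen]
{B,C,D,E} --q--> {C,D,E}  [seen]
{D} --p--> {A}  [seen]
{D} --q--> ∅  [new]
{A,B,C,D,E} --p--> {A,B,C,D,E}  [seen]
{A,B,C,D,E} --q--> {B,C,D,E}  [seen]
{C,D,E} --p--> {A,C,D,E}  [seen]
{C,D,E} --q--> {C,D}  [seen]
∅ --p--> ∅  [seen]
∅ --q--> ∅  [seen]
Reachable DFA states: {A}, {B,E}, {B,D}, {C,E}, {A,B}, {A,C,D,E}, {C,D}, {B,C,E}, {B,C,D,E}, {D}, {A,B,C,D,E}, {C,D,E}, ∅.
Accepting DFA states (contain an NFA accepting state): {B,E}, {C,E}, {A,C,D,E}, {C,D}, {B,C,E}, {B,C,D,E}, {A,B,C,D,E}, {C,D,E}.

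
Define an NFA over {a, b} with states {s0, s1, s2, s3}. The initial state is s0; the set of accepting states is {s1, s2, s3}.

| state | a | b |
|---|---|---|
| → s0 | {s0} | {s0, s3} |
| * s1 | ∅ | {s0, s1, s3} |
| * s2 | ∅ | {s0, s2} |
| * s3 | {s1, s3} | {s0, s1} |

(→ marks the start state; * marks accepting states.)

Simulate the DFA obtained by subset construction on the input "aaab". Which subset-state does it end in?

Start: {s0}.
δ(s0,a) = {s0}.
Union: {s0}.
After a: {s0}.
δ(s0,a) = {s0}.
Union: {s0}.
After a: {s0}.
δ(s0,a) = {s0}.
Union: {s0}.
After a: {s0}.
δ(s0,b) = {s0, s3}.
Union: {s0, s3}.
After b: {s0, s3}.

{s0, s3}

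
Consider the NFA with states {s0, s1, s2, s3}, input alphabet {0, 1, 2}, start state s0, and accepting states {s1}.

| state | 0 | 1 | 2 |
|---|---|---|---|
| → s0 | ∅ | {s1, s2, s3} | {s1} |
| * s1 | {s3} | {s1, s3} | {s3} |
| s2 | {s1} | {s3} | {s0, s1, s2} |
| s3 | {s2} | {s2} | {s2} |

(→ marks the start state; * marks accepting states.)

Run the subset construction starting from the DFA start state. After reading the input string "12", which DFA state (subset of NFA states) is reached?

{s0, s1, s2, s3}

Start: {s0}.
δ(s0,1) = {s1, s2, s3}.
Union: {s1, s2, s3}.
After 1: {s1, s2, s3}.
δ(s1,2) = {s3}; δ(s2,2) = {s0, s1, s2}; δ(s3,2) = {s2}.
Union: {s0, s1, s2, s3}.
After 2: {s0, s1, s2, s3}.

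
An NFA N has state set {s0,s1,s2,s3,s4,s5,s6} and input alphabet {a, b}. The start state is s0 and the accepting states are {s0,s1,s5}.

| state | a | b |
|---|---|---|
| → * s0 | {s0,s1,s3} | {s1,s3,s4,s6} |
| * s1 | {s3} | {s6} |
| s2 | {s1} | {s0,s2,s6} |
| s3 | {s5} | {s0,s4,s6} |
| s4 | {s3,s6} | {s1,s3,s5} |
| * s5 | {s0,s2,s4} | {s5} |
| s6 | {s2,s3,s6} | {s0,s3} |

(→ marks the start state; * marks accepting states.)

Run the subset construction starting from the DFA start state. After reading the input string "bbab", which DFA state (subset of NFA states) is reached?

Start: {s0}.
δ(s0,b) = {s1,s3,s4,s6}.
Union: {s1,s3,s4,s6}.
After b: {s1,s3,s4,s6}.
δ(s1,b) = {s6}; δ(s3,b) = {s0,s4,s6}; δ(s4,b) = {s1,s3,s5}; δ(s6,b) = {s0,s3}.
Union: {s0,s1,s3,s4,s5,s6}.
After b: {s0,s1,s3,s4,s5,s6}.
δ(s0,a) = {s0,s1,s3}; δ(s1,a) = {s3}; δ(s3,a) = {s5}; δ(s4,a) = {s3,s6}; δ(s5,a) = {s0,s2,s4}; δ(s6,a) = {s2,s3,s6}.
Union: {s0,s1,s2,s3,s4,s5,s6}.
After a: {s0,s1,s2,s3,s4,s5,s6}.
δ(s0,b) = {s1,s3,s4,s6}; δ(s1,b) = {s6}; δ(s2,b) = {s0,s2,s6}; δ(s3,b) = {s0,s4,s6}; δ(s4,b) = {s1,s3,s5}; δ(s5,b) = {s5}; δ(s6,b) = {s0,s3}.
Union: {s0,s1,s2,s3,s4,s5,s6}.
After b: {s0,s1,s2,s3,s4,s5,s6}.

{s0,s1,s2,s3,s4,s5,s6}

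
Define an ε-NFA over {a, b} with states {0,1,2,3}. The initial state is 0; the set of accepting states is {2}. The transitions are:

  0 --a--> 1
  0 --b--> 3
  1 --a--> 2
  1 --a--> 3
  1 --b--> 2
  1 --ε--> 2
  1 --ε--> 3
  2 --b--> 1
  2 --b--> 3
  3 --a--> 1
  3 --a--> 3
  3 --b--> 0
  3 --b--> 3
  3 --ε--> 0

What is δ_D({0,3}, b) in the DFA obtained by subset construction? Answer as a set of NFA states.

δ(0,b) = {3}; δ(3,b) = {0,3}.
Union: {0,3}.

{0,3}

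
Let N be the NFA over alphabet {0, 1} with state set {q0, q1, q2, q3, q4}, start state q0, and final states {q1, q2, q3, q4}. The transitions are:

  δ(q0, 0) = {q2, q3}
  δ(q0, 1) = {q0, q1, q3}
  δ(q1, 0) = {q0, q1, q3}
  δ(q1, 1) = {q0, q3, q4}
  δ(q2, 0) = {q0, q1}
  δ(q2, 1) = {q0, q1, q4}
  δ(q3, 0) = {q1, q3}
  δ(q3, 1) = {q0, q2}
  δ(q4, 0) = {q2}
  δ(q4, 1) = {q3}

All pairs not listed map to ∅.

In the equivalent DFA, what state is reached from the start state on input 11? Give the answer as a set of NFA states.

Start: {q0}.
δ(q0,1) = {q0, q1, q3}.
Union: {q0, q1, q3}.
After 1: {q0, q1, q3}.
δ(q0,1) = {q0, q1, q3}; δ(q1,1) = {q0, q3, q4}; δ(q3,1) = {q0, q2}.
Union: {q0, q1, q2, q3, q4}.
After 1: {q0, q1, q2, q3, q4}.

{q0, q1, q2, q3, q4}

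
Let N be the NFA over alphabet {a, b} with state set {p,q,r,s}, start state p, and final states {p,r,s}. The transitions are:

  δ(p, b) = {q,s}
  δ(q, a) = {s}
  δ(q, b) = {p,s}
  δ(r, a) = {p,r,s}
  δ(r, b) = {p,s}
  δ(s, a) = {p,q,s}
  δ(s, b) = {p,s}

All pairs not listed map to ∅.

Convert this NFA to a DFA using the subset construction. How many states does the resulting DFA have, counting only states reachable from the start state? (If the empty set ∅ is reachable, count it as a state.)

Start state of the DFA: {p}.
{p} --a--> ∅  [new]
{p} --b--> {q,s}  [new]
∅ --a--> ∅  [seen]
∅ --b--> ∅  [seen]
{q,s} --a--> {p,q,s}  [new]
{q,s} --b--> {p,s}  [new]
{p,q,s} --a--> {p,q,s}  [seen]
{p,q,s} --b--> {p,q,s}  [seen]
{p,s} --a--> {p,q,s}  [seen]
{p,s} --b--> {p,q,s}  [seen]
Reachable DFA states: {p}, ∅, {q,s}, {p,q,s}, {p,s}.

5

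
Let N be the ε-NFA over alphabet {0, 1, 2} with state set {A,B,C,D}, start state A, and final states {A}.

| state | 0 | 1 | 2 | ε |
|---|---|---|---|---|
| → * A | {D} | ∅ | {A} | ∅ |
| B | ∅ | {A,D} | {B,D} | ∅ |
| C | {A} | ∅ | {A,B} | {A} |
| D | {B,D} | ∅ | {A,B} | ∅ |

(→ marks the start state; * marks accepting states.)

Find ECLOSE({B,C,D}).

Begin with {B,C,D}.
C →ε {A}; add A.
ε-closure = {A,B,C,D}.

{A,B,C,D}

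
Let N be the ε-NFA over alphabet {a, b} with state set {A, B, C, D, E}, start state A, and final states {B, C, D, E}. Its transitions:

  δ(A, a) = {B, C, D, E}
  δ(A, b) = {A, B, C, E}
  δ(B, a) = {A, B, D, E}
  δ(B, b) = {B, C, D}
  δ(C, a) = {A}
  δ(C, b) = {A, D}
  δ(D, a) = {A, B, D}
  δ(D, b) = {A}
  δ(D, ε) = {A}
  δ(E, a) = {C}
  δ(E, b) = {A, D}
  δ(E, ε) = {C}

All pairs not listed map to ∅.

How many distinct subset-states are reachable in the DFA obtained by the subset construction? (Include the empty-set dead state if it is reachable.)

3

Start state of the DFA: {A} (ε-closure of the NFA start).
{A} --a--> {A, B, C, D, E}  [new]
{A} --b--> {A, B, C, E}  [new]
{A, B, C, D, E} --a--> {A, B, C, D, E}  [seen]
{A, B, C, D, E} --b--> {A, B, C, D, E}  [seen]
{A, B, C, E} --a--> {A, B, C, D, E}  [seen]
{A, B, C, E} --b--> {A, B, C, D, E}  [seen]
Reachable DFA states: {A}, {A, B, C, D, E}, {A, B, C, E}.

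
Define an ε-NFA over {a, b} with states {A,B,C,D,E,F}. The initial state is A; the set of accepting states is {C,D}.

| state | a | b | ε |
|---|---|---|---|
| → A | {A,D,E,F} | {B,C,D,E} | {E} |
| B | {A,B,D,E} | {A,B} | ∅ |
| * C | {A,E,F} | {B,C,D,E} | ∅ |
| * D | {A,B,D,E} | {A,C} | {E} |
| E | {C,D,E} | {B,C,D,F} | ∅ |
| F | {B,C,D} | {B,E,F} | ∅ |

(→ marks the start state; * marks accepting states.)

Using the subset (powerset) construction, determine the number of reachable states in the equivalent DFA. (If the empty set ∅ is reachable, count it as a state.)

4

Start state of the DFA: {A,E} (ε-closure of the NFA start).
{A,E} --a--> {A,C,D,E,F}  [new]
{A,E} --b--> {B,C,D,E,F}  [new]
{A,C,D,E,F} --a--> {A,B,C,D,E,F}  [new]
{A,C,D,E,F} --b--> {A,B,C,D,E,F}  [seen]
{B,C,D,E,F} --a--> {A,B,C,D,E,F}  [seen]
{B,C,D,E,F} --b--> {A,B,C,D,E,F}  [seen]
{A,B,C,D,E,F} --a--> {A,B,C,D,E,F}  [seen]
{A,B,C,D,E,F} --b--> {A,B,C,D,E,F}  [seen]
Reachable DFA states: {A,E}, {A,C,D,E,F}, {B,C,D,E,F}, {A,B,C,D,E,F}.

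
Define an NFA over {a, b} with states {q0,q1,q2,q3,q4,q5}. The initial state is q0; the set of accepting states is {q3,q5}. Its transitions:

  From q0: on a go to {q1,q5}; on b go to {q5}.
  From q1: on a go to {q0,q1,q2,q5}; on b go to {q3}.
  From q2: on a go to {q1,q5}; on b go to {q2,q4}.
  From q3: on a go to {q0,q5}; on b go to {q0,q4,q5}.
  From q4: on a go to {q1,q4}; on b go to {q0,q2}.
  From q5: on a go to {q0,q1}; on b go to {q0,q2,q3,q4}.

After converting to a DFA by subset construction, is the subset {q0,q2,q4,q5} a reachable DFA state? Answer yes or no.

yes

Start state of the DFA: {q0}.
{q0} --a--> {q1,q5}  [new]
{q0} --b--> {q5}  [new]
{q1,q5} --a--> {q0,q1,q2,q5}  [new]
{q1,q5} --b--> {q0,q2,q3,q4}  [new]
{q5} --a--> {q0,q1}  [new]
{q5} --b--> {q0,q2,q3,q4}  [seen]
{q0,q1,q2,q5} --a--> {q0,q1,q2,q5}  [seen]
{q0,q1,q2,q5} --b--> {q0,q2,q3,q4,q5}  [new]
{q0,q2,q3,q4} --a--> {q0,q1,q4,q5}  [new]
{q0,q2,q3,q4} --b--> {q0,q2,q4,q5}  [new]
{q0,q1} --a--> {q0,q1,q2,q5}  [seen]
{q0,q1} --b--> {q3,q5}  [new]
{q0,q2,q3,q4,q5} --a--> {q0,q1,q4,q5}  [seen]
{q0,q2,q3,q4,q5} --b--> {q0,q2,q3,q4,q5}  [seen]
{q0,q1,q4,q5} --a--> {q0,q1,q2,q4,q5}  [new]
{q0,q1,q4,q5} --b--> {q0,q2,q3,q4,q5}  [seen]
{q0,q2,q4,q5} --a--> {q0,q1,q4,q5}  [seen]
{q0,q2,q4,q5} --b--> {q0,q2,q3,q4,q5}  [seen]
{q3,q5} --a--> {q0,q1,q5}  [new]
{q3,q5} --b--> {q0,q2,q3,q4,q5}  [seen]
{q0,q1,q2,q4,q5} --a--> {q0,q1,q2,q4,q5}  [seen]
{q0,q1,q2,q4,q5} --b--> {q0,q2,q3,q4,q5}  [seen]
{q0,q1,q5} --a--> {q0,q1,q2,q5}  [seen]
{q0,q1,q5} --b--> {q0,q2,q3,q4,q5}  [seen]
Reachable DFA states: {q0}, {q1,q5}, {q5}, {q0,q1,q2,q5}, {q0,q2,q3,q4}, {q0,q1}, {q0,q2,q3,q4,q5}, {q0,q1,q4,q5}, {q0,q2,q4,q5}, {q3,q5}, {q0,q1,q2,q4,q5}, {q0,q1,q5}.
{q0,q2,q4,q5} is among them.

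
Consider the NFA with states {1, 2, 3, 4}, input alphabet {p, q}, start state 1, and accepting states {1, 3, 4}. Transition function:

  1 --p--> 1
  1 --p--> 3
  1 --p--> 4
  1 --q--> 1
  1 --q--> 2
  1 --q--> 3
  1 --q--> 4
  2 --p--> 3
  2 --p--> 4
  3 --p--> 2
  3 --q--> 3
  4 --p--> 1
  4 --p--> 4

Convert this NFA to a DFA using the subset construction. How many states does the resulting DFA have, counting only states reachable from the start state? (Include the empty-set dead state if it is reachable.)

3

Start state of the DFA: {1}.
{1} --p--> {1, 3, 4}  [new]
{1} --q--> {1, 2, 3, 4}  [new]
{1, 3, 4} --p--> {1, 2, 3, 4}  [seen]
{1, 3, 4} --q--> {1, 2, 3, 4}  [seen]
{1, 2, 3, 4} --p--> {1, 2, 3, 4}  [seen]
{1, 2, 3, 4} --q--> {1, 2, 3, 4}  [seen]
Reachable DFA states: {1}, {1, 3, 4}, {1, 2, 3, 4}.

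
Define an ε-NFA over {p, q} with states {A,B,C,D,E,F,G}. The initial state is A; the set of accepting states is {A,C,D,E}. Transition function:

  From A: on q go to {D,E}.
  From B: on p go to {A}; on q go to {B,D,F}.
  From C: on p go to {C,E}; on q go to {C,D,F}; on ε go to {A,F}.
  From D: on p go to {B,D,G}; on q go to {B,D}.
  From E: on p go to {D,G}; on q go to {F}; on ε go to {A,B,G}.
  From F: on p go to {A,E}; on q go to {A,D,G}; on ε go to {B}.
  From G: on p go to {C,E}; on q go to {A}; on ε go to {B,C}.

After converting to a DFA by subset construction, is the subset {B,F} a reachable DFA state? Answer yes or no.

no

Start state of the DFA: {A} (ε-closure of the NFA start).
{A} --p--> ∅  [new]
{A} --q--> {A,B,C,D,E,F,G}  [new]
∅ --p--> ∅  [seen]
∅ --q--> ∅  [seen]
{A,B,C,D,E,F,G} --p--> {A,B,C,D,E,F,G}  [seen]
{A,B,C,D,E,F,G} --q--> {A,B,C,D,E,F,G}  [seen]
Reachable DFA states: {A}, ∅, {A,B,C,D,E,F,G}.
{B,F} is not among them.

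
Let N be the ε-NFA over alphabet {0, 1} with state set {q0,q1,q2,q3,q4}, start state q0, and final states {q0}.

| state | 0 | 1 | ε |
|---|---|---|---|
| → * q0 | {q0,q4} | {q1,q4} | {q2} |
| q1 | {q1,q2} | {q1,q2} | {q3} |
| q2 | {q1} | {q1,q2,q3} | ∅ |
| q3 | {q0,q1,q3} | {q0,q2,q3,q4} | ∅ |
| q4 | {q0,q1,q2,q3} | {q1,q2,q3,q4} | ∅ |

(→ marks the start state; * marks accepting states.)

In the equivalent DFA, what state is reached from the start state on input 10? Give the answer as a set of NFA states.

Start: {q0,q2}.
δ(q0,1) = {q1,q4}; δ(q2,1) = {q1,q2,q3}.
Union: {q1,q2,q3,q4}.
After 1: {q1,q2,q3,q4}.
δ(q1,0) = {q1,q2}; δ(q2,0) = {q1}; δ(q3,0) = {q0,q1,q3}; δ(q4,0) = {q0,q1,q2,q3}.
Union: {q0,q1,q2,q3}.
After 0: {q0,q1,q2,q3}.

{q0,q1,q2,q3}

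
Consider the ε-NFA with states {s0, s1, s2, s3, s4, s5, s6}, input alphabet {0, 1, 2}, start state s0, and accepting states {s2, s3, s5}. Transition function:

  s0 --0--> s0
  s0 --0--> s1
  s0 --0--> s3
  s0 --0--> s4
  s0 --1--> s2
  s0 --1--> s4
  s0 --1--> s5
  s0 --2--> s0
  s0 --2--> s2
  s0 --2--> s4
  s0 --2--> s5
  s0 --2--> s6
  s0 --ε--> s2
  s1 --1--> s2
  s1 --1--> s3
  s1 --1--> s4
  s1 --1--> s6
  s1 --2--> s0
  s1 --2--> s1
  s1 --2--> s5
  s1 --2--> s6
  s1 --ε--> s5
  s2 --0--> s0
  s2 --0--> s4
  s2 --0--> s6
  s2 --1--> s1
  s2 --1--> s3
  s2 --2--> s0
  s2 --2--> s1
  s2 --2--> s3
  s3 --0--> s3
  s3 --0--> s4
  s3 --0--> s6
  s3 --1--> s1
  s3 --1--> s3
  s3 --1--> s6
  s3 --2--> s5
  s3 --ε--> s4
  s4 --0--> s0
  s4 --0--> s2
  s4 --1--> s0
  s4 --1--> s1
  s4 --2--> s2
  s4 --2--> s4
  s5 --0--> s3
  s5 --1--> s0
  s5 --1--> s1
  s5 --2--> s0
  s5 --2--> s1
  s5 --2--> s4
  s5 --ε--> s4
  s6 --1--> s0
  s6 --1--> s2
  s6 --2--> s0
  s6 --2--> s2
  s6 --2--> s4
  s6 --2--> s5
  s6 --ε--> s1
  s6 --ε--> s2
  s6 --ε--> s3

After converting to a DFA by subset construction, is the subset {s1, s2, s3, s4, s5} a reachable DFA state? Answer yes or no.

Start state of the DFA: {s0, s2} (ε-closure of the NFA start).
{s0, s2} --0--> {s0, s1, s2, s3, s4, s5, s6}  [new]
{s0, s2} --1--> {s1, s2, s3, s4, s5}  [new]
{s0, s2} --2--> {s0, s1, s2, s3, s4, s5, s6}  [seen]
{s0, s1, s2, s3, s4, s5, s6} --0--> {s0, s1, s2, s3, s4, s5, s6}  [seen]
{s0, s1, s2, s3, s4, s5, s6} --1--> {s0, s1, s2, s3, s4, s5, s6}  [seen]
{s0, s1, s2, s3, s4, s5, s6} --2--> {s0, s1, s2, s3, s4, s5, s6}  [seen]
{s1, s2, s3, s4, s5} --0--> {s0, s1, s2, s3, s4, s5, s6}  [seen]
{s1, s2, s3, s4, s5} --1--> {s0, s1, s2, s3, s4, s5, s6}  [seen]
{s1, s2, s3, s4, s5} --2--> {s0, s1, s2, s3, s4, s5, s6}  [seen]
Reachable DFA states: {s0, s2}, {s0, s1, s2, s3, s4, s5, s6}, {s1, s2, s3, s4, s5}.
{s1, s2, s3, s4, s5} is among them.

yes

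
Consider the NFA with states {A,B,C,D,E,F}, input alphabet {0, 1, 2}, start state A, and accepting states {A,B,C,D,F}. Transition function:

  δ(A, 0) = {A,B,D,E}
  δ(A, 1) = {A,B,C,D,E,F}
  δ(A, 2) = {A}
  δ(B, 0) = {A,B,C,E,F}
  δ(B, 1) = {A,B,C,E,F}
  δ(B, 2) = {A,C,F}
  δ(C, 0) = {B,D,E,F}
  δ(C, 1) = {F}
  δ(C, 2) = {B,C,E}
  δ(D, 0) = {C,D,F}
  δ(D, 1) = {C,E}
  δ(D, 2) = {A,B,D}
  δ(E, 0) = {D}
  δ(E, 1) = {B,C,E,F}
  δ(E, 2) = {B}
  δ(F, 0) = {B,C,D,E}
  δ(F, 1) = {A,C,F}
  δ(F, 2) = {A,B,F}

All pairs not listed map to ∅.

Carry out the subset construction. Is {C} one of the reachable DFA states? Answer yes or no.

no

Start state of the DFA: {A}.
{A} --0--> {A,B,D,E}  [new]
{A} --1--> {A,B,C,D,E,F}  [new]
{A} --2--> {A}  [seen]
{A,B,D,E} --0--> {A,B,C,D,E,F}  [seen]
{A,B,D,E} --1--> {A,B,C,D,E,F}  [seen]
{A,B,D,E} --2--> {A,B,C,D,F}  [new]
{A,B,C,D,E,F} --0--> {A,B,C,D,E,F}  [seen]
{A,B,C,D,E,F} --1--> {A,B,C,D,E,F}  [seen]
{A,B,C,D,E,F} --2--> {A,B,C,D,E,F}  [seen]
{A,B,C,D,F} --0--> {A,B,C,D,E,F}  [seen]
{A,B,C,D,F} --1--> {A,B,C,D,E,F}  [seen]
{A,B,C,D,F} --2--> {A,B,C,D,E,F}  [seen]
Reachable DFA states: {A}, {A,B,D,E}, {A,B,C,D,E,F}, {A,B,C,D,F}.
{C} is not among them.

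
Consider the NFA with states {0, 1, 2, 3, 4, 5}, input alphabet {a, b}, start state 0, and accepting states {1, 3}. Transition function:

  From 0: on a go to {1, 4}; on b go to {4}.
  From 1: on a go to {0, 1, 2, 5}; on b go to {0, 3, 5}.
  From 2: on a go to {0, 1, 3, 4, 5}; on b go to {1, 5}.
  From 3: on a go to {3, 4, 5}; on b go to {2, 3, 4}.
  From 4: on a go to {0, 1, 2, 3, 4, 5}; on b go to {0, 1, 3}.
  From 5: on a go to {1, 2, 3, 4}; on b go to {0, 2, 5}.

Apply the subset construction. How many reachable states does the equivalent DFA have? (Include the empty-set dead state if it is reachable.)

7

Start state of the DFA: {0}.
{0} --a--> {1, 4}  [new]
{0} --b--> {4}  [new]
{1, 4} --a--> {0, 1, 2, 3, 4, 5}  [new]
{1, 4} --b--> {0, 1, 3, 5}  [new]
{4} --a--> {0, 1, 2, 3, 4, 5}  [seen]
{4} --b--> {0, 1, 3}  [new]
{0, 1, 2, 3, 4, 5} --a--> {0, 1, 2, 3, 4, 5}  [seen]
{0, 1, 2, 3, 4, 5} --b--> {0, 1, 2, 3, 4, 5}  [seen]
{0, 1, 3, 5} --a--> {0, 1, 2, 3, 4, 5}  [seen]
{0, 1, 3, 5} --b--> {0, 2, 3, 4, 5}  [new]
{0, 1, 3} --a--> {0, 1, 2, 3, 4, 5}  [seen]
{0, 1, 3} --b--> {0, 2, 3, 4, 5}  [seen]
{0, 2, 3, 4, 5} --a--> {0, 1, 2, 3, 4, 5}  [seen]
{0, 2, 3, 4, 5} --b--> {0, 1, 2, 3, 4, 5}  [seen]
Reachable DFA states: {0}, {1, 4}, {4}, {0, 1, 2, 3, 4, 5}, {0, 1, 3, 5}, {0, 1, 3}, {0, 2, 3, 4, 5}.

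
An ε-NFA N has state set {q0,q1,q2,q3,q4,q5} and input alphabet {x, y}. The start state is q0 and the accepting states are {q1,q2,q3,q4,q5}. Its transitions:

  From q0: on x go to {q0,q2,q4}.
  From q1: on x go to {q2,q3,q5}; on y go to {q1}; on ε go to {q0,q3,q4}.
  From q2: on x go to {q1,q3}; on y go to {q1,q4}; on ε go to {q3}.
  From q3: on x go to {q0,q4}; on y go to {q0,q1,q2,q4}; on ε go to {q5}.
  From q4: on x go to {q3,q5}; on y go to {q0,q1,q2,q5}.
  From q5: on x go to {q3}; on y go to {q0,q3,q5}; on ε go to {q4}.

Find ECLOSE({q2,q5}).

Begin with {q2,q5}.
q2 →ε {q3}; add q3.
q5 →ε {q4}; add q4.
ε-closure = {q2,q3,q4,q5}.

{q2,q3,q4,q5}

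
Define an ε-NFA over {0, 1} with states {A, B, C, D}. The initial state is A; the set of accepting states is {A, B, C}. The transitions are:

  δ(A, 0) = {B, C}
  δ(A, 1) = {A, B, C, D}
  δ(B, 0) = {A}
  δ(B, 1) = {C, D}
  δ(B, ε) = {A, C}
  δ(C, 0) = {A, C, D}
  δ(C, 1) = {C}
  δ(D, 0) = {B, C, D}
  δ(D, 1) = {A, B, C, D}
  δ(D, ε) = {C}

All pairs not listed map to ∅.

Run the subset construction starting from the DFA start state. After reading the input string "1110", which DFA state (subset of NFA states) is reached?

Start: {A}.
δ(A,1) = {A, B, C, D}.
Union: {A, B, C, D}.
After 1: {A, B, C, D}.
δ(A,1) = {A, B, C, D}; δ(B,1) = {C, D}; δ(C,1) = {C}; δ(D,1) = {A, B, C, D}.
Union: {A, B, C, D}.
After 1: {A, B, C, D}.
δ(A,1) = {A, B, C, D}; δ(B,1) = {C, D}; δ(C,1) = {C}; δ(D,1) = {A, B, C, D}.
Union: {A, B, C, D}.
After 1: {A, B, C, D}.
δ(A,0) = {B, C}; δ(B,0) = {A}; δ(C,0) = {A, C, D}; δ(D,0) = {B, C, D}.
Union: {A, B, C, D}.
After 0: {A, B, C, D}.

{A, B, C, D}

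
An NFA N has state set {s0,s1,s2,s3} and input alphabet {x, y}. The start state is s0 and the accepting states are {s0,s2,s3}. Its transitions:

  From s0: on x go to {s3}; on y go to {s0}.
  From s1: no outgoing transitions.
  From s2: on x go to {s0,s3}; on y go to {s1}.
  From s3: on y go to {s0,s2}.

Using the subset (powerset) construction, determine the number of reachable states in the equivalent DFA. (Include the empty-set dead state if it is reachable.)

6

Start state of the DFA: {s0}.
{s0} --x--> {s3}  [new]
{s0} --y--> {s0}  [seen]
{s3} --x--> ∅  [new]
{s3} --y--> {s0,s2}  [new]
∅ --x--> ∅  [seen]
∅ --y--> ∅  [seen]
{s0,s2} --x--> {s0,s3}  [new]
{s0,s2} --y--> {s0,s1}  [new]
{s0,s3} --x--> {s3}  [seen]
{s0,s3} --y--> {s0,s2}  [seen]
{s0,s1} --x--> {s3}  [seen]
{s0,s1} --y--> {s0}  [seen]
Reachable DFA states: {s0}, {s3}, ∅, {s0,s2}, {s0,s3}, {s0,s1}.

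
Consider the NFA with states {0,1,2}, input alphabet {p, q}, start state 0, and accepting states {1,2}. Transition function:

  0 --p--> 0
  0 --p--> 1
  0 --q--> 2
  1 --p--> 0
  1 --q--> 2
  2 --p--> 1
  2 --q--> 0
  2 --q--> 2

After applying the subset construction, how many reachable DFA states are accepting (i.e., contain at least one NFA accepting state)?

Start state of the DFA: {0}.
{0} --p--> {0,1}  [new]
{0} --q--> {2}  [new]
{0,1} --p--> {0,1}  [seen]
{0,1} --q--> {2}  [seen]
{2} --p--> {1}  [new]
{2} --q--> {0,2}  [new]
{1} --p--> {0}  [seen]
{1} --q--> {2}  [seen]
{0,2} --p--> {0,1}  [seen]
{0,2} --q--> {0,2}  [seen]
Reachable DFA states: {0}, {0,1}, {2}, {1}, {0,2}.
Accepting DFA states (contain an NFA accepting state): {0,1}, {2}, {1}, {0,2}.

4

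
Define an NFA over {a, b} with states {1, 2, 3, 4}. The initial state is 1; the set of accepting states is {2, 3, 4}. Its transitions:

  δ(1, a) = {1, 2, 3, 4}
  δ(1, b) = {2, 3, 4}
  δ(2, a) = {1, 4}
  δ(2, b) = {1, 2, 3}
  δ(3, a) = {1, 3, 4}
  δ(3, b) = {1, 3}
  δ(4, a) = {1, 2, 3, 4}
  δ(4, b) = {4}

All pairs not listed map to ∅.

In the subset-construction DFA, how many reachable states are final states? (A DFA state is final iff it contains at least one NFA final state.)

2

Start state of the DFA: {1}.
{1} --a--> {1, 2, 3, 4}  [new]
{1} --b--> {2, 3, 4}  [new]
{1, 2, 3, 4} --a--> {1, 2, 3, 4}  [seen]
{1, 2, 3, 4} --b--> {1, 2, 3, 4}  [seen]
{2, 3, 4} --a--> {1, 2, 3, 4}  [seen]
{2, 3, 4} --b--> {1, 2, 3, 4}  [seen]
Reachable DFA states: {1}, {1, 2, 3, 4}, {2, 3, 4}.
Accepting DFA states (contain an NFA accepting state): {1, 2, 3, 4}, {2, 3, 4}.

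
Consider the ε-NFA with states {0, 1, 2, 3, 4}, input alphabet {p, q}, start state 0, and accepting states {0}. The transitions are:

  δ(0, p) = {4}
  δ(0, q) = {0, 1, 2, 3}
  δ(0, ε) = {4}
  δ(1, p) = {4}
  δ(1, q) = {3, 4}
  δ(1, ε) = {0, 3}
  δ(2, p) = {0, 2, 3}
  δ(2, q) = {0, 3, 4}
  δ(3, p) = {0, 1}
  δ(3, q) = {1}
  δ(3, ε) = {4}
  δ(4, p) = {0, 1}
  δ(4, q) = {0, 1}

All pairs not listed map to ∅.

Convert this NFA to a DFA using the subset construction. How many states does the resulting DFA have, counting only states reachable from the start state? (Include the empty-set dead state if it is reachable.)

Start state of the DFA: {0, 4} (ε-closure of the NFA start).
{0, 4} --p--> {0, 1, 3, 4}  [new]
{0, 4} --q--> {0, 1, 2, 3, 4}  [new]
{0, 1, 3, 4} --p--> {0, 1, 3, 4}  [seen]
{0, 1, 3, 4} --q--> {0, 1, 2, 3, 4}  [seen]
{0, 1, 2, 3, 4} --p--> {0, 1, 2, 3, 4}  [seen]
{0, 1, 2, 3, 4} --q--> {0, 1, 2, 3, 4}  [seen]
Reachable DFA states: {0, 4}, {0, 1, 3, 4}, {0, 1, 2, 3, 4}.

3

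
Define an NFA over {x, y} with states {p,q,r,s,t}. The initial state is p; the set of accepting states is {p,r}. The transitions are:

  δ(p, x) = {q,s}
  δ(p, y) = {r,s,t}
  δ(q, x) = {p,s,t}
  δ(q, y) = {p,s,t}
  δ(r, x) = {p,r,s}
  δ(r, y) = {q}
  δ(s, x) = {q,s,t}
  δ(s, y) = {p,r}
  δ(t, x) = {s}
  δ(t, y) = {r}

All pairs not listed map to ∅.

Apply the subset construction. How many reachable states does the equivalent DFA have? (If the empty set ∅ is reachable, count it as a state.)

7

Start state of the DFA: {p}.
{p} --x--> {q,s}  [new]
{p} --y--> {r,s,t}  [new]
{q,s} --x--> {p,q,s,t}  [new]
{q,s} --y--> {p,r,s,t}  [new]
{r,s,t} --x--> {p,q,r,s,t}  [new]
{r,s,t} --y--> {p,q,r}  [new]
{p,q,s,t} --x--> {p,q,s,t}  [seen]
{p,q,s,t} --y--> {p,r,s,t}  [seen]
{p,r,s,t} --x--> {p,q,r,s,t}  [seen]
{p,r,s,t} --y--> {p,q,r,s,t}  [seen]
{p,q,r,s,t} --x--> {p,q,r,s,t}  [seen]
{p,q,r,s,t} --y--> {p,q,r,s,t}  [seen]
{p,q,r} --x--> {p,q,r,s,t}  [seen]
{p,q,r} --y--> {p,q,r,s,t}  [seen]
Reachable DFA states: {p}, {q,s}, {r,s,t}, {p,q,s,t}, {p,r,s,t}, {p,q,r,s,t}, {p,q,r}.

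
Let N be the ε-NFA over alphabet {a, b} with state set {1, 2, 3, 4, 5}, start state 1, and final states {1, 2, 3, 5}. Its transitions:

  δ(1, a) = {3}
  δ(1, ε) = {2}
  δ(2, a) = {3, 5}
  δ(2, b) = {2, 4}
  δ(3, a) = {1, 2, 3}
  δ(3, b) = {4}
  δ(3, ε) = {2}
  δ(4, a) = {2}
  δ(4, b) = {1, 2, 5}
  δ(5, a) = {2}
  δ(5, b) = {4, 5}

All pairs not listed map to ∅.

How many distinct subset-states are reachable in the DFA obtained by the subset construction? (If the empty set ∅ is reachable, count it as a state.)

Start state of the DFA: {1, 2} (ε-closure of the NFA start).
{1, 2} --a--> {2, 3, 5}  [new]
{1, 2} --b--> {2, 4}  [new]
{2, 3, 5} --a--> {1, 2, 3, 5}  [new]
{2, 3, 5} --b--> {2, 4, 5}  [new]
{2, 4} --a--> {2, 3, 5}  [seen]
{2, 4} --b--> {1, 2, 4, 5}  [new]
{1, 2, 3, 5} --a--> {1, 2, 3, 5}  [seen]
{1, 2, 3, 5} --b--> {2, 4, 5}  [seen]
{2, 4, 5} --a--> {2, 3, 5}  [seen]
{2, 4, 5} --b--> {1, 2, 4, 5}  [seen]
{1, 2, 4, 5} --a--> {2, 3, 5}  [seen]
{1, 2, 4, 5} --b--> {1, 2, 4, 5}  [seen]
Reachable DFA states: {1, 2}, {2, 3, 5}, {2, 4}, {1, 2, 3, 5}, {2, 4, 5}, {1, 2, 4, 5}.

6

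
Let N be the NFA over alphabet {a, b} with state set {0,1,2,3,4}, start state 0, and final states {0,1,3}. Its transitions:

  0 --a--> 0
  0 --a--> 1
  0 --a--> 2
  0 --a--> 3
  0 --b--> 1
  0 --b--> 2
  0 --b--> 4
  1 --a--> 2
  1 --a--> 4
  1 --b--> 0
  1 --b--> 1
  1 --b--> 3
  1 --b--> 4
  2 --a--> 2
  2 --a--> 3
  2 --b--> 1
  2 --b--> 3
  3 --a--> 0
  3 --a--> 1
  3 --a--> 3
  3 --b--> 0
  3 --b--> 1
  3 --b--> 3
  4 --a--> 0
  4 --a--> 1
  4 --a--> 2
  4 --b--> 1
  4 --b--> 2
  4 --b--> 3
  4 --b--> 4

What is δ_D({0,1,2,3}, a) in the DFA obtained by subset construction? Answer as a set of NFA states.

{0,1,2,3,4}

δ(0,a) = {0,1,2,3}; δ(1,a) = {2,4}; δ(2,a) = {2,3}; δ(3,a) = {0,1,3}.
Union: {0,1,2,3,4}.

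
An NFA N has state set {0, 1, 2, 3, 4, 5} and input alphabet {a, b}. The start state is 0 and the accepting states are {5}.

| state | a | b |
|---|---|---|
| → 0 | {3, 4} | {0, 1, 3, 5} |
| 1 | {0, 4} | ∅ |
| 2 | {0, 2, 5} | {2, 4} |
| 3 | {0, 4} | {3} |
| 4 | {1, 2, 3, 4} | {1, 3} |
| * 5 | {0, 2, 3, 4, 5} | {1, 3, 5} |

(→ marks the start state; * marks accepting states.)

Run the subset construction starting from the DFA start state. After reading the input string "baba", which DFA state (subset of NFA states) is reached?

{0, 1, 2, 3, 4, 5}

Start: {0}.
δ(0,b) = {0, 1, 3, 5}.
Union: {0, 1, 3, 5}.
After b: {0, 1, 3, 5}.
δ(0,a) = {3, 4}; δ(1,a) = {0, 4}; δ(3,a) = {0, 4}; δ(5,a) = {0, 2, 3, 4, 5}.
Union: {0, 2, 3, 4, 5}.
After a: {0, 2, 3, 4, 5}.
δ(0,b) = {0, 1, 3, 5}; δ(2,b) = {2, 4}; δ(3,b) = {3}; δ(4,b) = {1, 3}; δ(5,b) = {1, 3, 5}.
Union: {0, 1, 2, 3, 4, 5}.
After b: {0, 1, 2, 3, 4, 5}.
δ(0,a) = {3, 4}; δ(1,a) = {0, 4}; δ(2,a) = {0, 2, 5}; δ(3,a) = {0, 4}; δ(4,a) = {1, 2, 3, 4}; δ(5,a) = {0, 2, 3, 4, 5}.
Union: {0, 1, 2, 3, 4, 5}.
After a: {0, 1, 2, 3, 4, 5}.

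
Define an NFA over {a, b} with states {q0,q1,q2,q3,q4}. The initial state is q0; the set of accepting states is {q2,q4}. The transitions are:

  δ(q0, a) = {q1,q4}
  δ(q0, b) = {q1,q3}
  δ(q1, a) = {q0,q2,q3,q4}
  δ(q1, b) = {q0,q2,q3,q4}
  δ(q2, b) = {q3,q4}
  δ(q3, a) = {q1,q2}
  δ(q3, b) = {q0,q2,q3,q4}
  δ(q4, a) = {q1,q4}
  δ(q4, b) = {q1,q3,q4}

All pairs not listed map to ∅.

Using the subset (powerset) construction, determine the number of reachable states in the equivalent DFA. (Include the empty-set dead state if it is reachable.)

Start state of the DFA: {q0}.
{q0} --a--> {q1,q4}  [new]
{q0} --b--> {q1,q3}  [new]
{q1,q4} --a--> {q0,q1,q2,q3,q4}  [new]
{q1,q4} --b--> {q0,q1,q2,q3,q4}  [seen]
{q1,q3} --a--> {q0,q1,q2,q3,q4}  [seen]
{q1,q3} --b--> {q0,q2,q3,q4}  [new]
{q0,q1,q2,q3,q4} --a--> {q0,q1,q2,q3,q4}  [seen]
{q0,q1,q2,q3,q4} --b--> {q0,q1,q2,q3,q4}  [seen]
{q0,q2,q3,q4} --a--> {q1,q2,q4}  [new]
{q0,q2,q3,q4} --b--> {q0,q1,q2,q3,q4}  [seen]
{q1,q2,q4} --a--> {q0,q1,q2,q3,q4}  [seen]
{q1,q2,q4} --b--> {q0,q1,q2,q3,q4}  [seen]
Reachable DFA states: {q0}, {q1,q4}, {q1,q3}, {q0,q1,q2,q3,q4}, {q0,q2,q3,q4}, {q1,q2,q4}.

6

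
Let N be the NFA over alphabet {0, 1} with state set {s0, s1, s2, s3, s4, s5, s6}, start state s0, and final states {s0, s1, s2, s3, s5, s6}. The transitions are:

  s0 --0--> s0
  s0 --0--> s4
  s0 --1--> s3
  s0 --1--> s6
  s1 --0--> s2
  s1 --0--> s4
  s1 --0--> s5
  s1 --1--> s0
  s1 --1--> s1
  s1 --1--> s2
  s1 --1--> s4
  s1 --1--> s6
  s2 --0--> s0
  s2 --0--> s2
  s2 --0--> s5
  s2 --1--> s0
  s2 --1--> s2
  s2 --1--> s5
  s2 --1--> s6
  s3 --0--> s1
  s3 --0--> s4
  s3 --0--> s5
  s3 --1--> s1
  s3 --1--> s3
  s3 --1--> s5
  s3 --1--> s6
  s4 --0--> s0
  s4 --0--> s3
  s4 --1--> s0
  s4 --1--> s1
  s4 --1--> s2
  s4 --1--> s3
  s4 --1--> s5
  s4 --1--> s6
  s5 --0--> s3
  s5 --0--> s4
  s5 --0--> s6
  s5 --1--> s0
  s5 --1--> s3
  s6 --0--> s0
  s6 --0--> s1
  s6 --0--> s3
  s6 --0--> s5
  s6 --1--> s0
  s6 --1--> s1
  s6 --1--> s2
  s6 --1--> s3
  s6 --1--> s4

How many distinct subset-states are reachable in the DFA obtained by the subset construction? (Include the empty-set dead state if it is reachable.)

7

Start state of the DFA: {s0}.
{s0} --0--> {s0, s4}  [new]
{s0} --1--> {s3, s6}  [new]
{s0, s4} --0--> {s0, s3, s4}  [new]
{s0, s4} --1--> {s0, s1, s2, s3, s5, s6}  [new]
{s3, s6} --0--> {s0, s1, s3, s4, s5}  [new]
{s3, s6} --1--> {s0, s1, s2, s3, s4, s5, s6}  [new]
{s0, s3, s4} --0--> {s0, s1, s3, s4, s5}  [seen]
{s0, s3, s4} --1--> {s0, s1, s2, s3, s5, s6}  [seen]
{s0, s1, s2, s3, s5, s6} --0--> {s0, s1, s2, s3, s4, s5, s6}  [seen]
{s0, s1, s2, s3, s5, s6} --1--> {s0, s1, s2, s3, s4, s5, s6}  [seen]
{s0, s1, s3, s4, s5} --0--> {s0, s1, s2, s3, s4, s5, s6}  [seen]
{s0, s1, s3, s4, s5} --1--> {s0, s1, s2, s3, s4, s5, s6}  [seen]
{s0, s1, s2, s3, s4, s5, s6} --0--> {s0, s1, s2, s3, s4, s5, s6}  [seen]
{s0, s1, s2, s3, s4, s5, s6} --1--> {s0, s1, s2, s3, s4, s5, s6}  [seen]
Reachable DFA states: {s0}, {s0, s4}, {s3, s6}, {s0, s3, s4}, {s0, s1, s2, s3, s5, s6}, {s0, s1, s3, s4, s5}, {s0, s1, s2, s3, s4, s5, s6}.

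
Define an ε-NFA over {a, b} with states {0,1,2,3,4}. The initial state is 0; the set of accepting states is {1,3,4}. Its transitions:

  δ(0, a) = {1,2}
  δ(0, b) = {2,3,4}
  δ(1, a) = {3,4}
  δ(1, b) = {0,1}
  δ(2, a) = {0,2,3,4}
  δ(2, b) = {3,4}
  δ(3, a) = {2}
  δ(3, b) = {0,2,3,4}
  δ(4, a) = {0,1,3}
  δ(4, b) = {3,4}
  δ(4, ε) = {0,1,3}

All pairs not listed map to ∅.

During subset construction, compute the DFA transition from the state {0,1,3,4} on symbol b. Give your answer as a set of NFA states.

{0,1,2,3,4}

δ(0,b) = {2,3,4}; δ(1,b) = {0,1}; δ(3,b) = {0,2,3,4}; δ(4,b) = {3,4}.
Union: {0,1,2,3,4}.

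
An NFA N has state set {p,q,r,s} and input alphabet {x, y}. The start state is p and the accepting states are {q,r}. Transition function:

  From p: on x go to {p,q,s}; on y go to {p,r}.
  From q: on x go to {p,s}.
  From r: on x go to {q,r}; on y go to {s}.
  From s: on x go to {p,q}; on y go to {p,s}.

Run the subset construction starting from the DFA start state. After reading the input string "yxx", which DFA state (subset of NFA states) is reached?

Start: {p}.
δ(p,y) = {p,r}.
Union: {p,r}.
After y: {p,r}.
δ(p,x) = {p,q,s}; δ(r,x) = {q,r}.
Union: {p,q,r,s}.
After x: {p,q,r,s}.
δ(p,x) = {p,q,s}; δ(q,x) = {p,s}; δ(r,x) = {q,r}; δ(s,x) = {p,q}.
Union: {p,q,r,s}.
After x: {p,q,r,s}.

{p,q,r,s}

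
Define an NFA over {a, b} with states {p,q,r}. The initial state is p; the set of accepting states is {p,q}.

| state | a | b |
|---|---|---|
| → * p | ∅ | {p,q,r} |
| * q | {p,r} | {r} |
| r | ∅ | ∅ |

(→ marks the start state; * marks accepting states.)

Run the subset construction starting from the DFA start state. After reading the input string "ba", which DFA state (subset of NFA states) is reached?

{p,r}

Start: {p}.
δ(p,b) = {p,q,r}.
Union: {p,q,r}.
After b: {p,q,r}.
δ(p,a) = ∅; δ(q,a) = {p,r}; δ(r,a) = ∅.
Union: {p,r}.
After a: {p,r}.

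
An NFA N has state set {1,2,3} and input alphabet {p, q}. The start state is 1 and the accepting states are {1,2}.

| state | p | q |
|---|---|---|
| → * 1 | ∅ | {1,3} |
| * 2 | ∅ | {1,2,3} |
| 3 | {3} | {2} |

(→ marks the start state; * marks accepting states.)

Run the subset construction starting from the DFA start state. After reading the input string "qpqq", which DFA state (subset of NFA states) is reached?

{1,2,3}

Start: {1}.
δ(1,q) = {1,3}.
Union: {1,3}.
After q: {1,3}.
δ(1,p) = ∅; δ(3,p) = {3}.
Union: {3}.
After p: {3}.
δ(3,q) = {2}.
Union: {2}.
After q: {2}.
δ(2,q) = {1,2,3}.
Union: {1,2,3}.
After q: {1,2,3}.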